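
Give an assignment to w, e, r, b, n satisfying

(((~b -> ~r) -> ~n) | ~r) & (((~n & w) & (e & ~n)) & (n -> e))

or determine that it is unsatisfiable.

w: True, e: True, r: False, b: False, n: False

  ((~b -> ~r) -> ~n) | ~r = True
    (~b -> ~r) -> ~n = True
      ~b -> ~r = True
        ~b = True
        ~r = True
      ~n = True
    ~r = True
  ((~n & w) & (e & ~n)) & (n -> e) = True
    (~n & w) & (e & ~n) = True
      ~n & w = True
        ~n = True
      e & ~n = True
        ~n = True
    n -> e = True
Both conjuncts True, so the formula holds.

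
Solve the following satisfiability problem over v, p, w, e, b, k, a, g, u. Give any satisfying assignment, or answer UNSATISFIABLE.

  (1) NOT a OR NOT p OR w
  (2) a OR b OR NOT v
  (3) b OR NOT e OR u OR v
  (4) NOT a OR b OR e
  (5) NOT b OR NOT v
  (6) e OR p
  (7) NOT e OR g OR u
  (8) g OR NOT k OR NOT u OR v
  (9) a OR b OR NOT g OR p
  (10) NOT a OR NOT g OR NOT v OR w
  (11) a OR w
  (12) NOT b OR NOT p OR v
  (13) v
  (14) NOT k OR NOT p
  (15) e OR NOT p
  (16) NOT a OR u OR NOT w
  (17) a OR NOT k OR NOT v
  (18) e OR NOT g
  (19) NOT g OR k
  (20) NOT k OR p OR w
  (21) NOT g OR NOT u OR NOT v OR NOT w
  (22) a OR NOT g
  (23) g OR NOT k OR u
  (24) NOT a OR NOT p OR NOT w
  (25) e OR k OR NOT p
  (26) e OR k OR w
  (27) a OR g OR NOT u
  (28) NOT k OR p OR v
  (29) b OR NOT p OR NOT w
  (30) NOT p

Unit clause (v) forces v = True.
Unit clause (NOT p) forces p = False.
In (NOT b OR NOT v) only NOT b is left, so b = False.
In (e OR p) only e is left, so e = True.
In (a OR b OR NOT v) only a is left, so a = True.
Set w = True.
  then (NOT a OR u OR NOT w) forces u = True.
  then (NOT g OR NOT u OR NOT v OR NOT w) forces g = False.
Set k = False.
All clauses satisfied.

v=T; p=F; w=T; e=T; b=F; k=F; a=T; g=F; u=T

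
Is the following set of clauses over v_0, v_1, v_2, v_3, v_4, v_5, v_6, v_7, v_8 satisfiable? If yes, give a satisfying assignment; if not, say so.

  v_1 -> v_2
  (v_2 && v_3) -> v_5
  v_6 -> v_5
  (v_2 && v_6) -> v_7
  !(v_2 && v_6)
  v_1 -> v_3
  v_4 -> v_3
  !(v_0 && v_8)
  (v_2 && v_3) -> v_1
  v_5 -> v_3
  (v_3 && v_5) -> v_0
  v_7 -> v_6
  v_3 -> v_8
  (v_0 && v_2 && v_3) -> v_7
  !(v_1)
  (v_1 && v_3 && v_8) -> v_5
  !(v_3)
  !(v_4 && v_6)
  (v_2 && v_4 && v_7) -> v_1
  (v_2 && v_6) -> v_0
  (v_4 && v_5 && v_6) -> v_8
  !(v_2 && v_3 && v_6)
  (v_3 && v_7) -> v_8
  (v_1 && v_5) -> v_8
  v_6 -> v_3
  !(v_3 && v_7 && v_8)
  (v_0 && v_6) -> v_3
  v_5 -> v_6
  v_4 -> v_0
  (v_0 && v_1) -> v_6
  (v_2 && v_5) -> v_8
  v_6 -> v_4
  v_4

Case v_1 = True:
  Clause (!v_1) is falsified — contradiction.
Case v_1 = False:
  (!v_3) forces v_3 = False.
  (v_3 || !v_5) forces v_5 = False.
  (v_3 || !v_6) forces v_6 = False.
  (v_3 || !v_4) forces v_4 = False.
  Clause (v_4) is falsified — contradiction.
Both cases fail, so the formula is unsatisfiable.

Unsatisfiable — no assignment works.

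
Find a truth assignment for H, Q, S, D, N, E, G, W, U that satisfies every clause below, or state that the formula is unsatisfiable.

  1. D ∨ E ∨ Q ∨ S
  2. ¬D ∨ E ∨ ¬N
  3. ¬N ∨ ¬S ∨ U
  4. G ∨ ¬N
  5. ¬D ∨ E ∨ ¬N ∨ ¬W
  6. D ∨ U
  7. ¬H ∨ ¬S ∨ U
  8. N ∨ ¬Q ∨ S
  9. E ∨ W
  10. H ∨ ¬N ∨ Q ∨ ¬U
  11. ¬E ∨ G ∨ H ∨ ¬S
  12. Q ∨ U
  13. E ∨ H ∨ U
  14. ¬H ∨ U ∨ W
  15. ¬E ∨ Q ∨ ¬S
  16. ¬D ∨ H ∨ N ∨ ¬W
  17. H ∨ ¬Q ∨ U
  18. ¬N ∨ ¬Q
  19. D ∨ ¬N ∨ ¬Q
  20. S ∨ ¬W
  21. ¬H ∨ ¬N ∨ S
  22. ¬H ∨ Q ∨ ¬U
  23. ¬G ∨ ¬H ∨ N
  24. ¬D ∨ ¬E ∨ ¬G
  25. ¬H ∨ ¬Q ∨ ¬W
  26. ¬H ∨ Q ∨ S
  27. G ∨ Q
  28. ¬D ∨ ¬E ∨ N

H = False; Q = True; S = True; D = False; N = False; E = True; G = True; W = False; U = True

Set H = False.
Set Q = True.
  then (H ∨ ¬Q ∨ U) forces U = True.
  then (¬N ∨ ¬Q) forces N = False.
  then (N ∨ ¬Q ∨ S) forces S = True.
Try D = True:
  (¬D ∨ H ∨ N ∨ ¬W) forces W = False.
  (E ∨ W) forces E = True.
  clause (¬D ∨ ¬E ∨ N) is falsified — backtrack.
So D = False.
Set E = True.
  then (¬E ∨ G ∨ H ∨ ¬S) forces G = True.
Set W = False.
All clauses satisfied.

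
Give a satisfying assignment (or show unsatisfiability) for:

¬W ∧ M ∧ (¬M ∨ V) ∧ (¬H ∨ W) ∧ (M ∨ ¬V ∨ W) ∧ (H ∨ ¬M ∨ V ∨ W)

W: False, V: True, H: False, M: True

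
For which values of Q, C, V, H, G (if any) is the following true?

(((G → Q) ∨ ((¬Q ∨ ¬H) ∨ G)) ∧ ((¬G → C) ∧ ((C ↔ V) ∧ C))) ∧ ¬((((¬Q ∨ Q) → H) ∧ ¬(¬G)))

Q=T; C=T; V=T; H=T; G=F

  ((G → Q) ∨ ((¬Q ∨ ¬H) ∨ G)) ∧ ((¬G → C) ∧ ((C ↔ V) ∧ C)) = True
    (G → Q) ∨ ((¬Q ∨ ¬H) ∨ G) = True
      G → Q = True
      (¬Q ∨ ¬H) ∨ G = False
        ¬Q ∨ ¬H = False
          ¬Q = False
          ¬H = False
    (¬G → C) ∧ ((C ↔ V) ∧ C) = True
      ¬G → C = True
        ¬G = True
      (C ↔ V) ∧ C = True
        C ↔ V = True
  ¬((((¬Q ∨ Q) → H) ∧ ¬(¬G))) = True
    ((¬Q ∨ Q) → H) ∧ ¬(¬G) = False
      (¬Q ∨ Q) → H = True
        ¬Q ∨ Q = True
          ¬Q = False
      ¬(¬G) = False
        ¬G = True
Both conjuncts True, so the formula holds.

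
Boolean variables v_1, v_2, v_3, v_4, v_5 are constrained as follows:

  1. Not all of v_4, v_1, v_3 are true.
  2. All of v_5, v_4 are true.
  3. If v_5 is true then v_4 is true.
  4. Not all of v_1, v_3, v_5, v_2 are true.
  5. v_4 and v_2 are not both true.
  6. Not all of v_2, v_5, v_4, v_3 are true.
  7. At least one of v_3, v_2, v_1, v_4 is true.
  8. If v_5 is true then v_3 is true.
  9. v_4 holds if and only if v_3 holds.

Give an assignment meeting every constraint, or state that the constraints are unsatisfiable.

v_1 = False; v_2 = False; v_3 = True; v_4 = True; v_5 = True

  (1) {v_4, v_1, v_3}: 2/3 true — not all ✓
  (2) {v_5, v_4}: all 2 true ✓
  (3) v_5=T ⇒ v_4: T ✓
  (4) {v_1, v_3, v_5, v_2}: 2/4 true — not all ✓
  (5) v_4=T, v_2=F — not both ✓
  (6) {v_2, v_5, v_4, v_3}: 3/4 true — not all ✓
  (7) {v_3, v_2, v_1, v_4}: 2 true — at least one ✓
  (8) v_5=T ⇒ v_3: T ✓
  (9) v_4=T, v_3=T — same ✓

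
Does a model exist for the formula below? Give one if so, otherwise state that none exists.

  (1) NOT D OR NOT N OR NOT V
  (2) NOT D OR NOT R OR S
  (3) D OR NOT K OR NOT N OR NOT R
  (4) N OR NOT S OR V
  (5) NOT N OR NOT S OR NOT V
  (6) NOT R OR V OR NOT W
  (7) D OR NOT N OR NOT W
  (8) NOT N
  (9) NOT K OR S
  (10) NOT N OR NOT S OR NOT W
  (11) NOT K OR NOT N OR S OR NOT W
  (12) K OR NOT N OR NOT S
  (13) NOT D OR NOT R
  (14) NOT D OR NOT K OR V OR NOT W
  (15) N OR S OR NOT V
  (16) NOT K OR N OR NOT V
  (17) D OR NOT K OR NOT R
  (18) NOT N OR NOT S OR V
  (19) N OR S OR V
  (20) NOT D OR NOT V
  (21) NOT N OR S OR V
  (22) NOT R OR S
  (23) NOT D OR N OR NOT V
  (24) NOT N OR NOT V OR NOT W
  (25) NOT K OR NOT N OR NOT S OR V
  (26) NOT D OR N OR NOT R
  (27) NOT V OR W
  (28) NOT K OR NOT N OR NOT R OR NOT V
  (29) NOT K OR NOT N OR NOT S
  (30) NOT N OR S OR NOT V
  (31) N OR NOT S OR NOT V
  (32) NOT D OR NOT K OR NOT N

The formula is unsatisfiable.

Case V = True:
  (NOT N) forces N = False.
  (N OR S OR NOT V) forces S = True.
  Clause (N OR NOT S OR NOT V) is falsified — contradiction.
Case V = False:
  (NOT N) forces N = False.
  (N OR NOT S OR V) forces S = False.
  Clause (N OR S OR V) is falsified — contradiction.
Both cases fail, so the formula is unsatisfiable.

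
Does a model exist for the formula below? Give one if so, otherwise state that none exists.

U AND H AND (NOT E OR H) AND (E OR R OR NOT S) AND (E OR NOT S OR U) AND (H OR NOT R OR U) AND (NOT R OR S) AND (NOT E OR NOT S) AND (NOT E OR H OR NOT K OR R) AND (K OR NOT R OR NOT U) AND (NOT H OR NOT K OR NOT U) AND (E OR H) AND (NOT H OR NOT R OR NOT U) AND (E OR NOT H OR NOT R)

Unit clause (U) forces U = True.
Unit clause (H) forces H = True.
In (NOT H OR NOT K OR NOT U) only NOT K is left, so K = False.
In (NOT H OR NOT R OR NOT U) only NOT R is left, so R = False.
Set E = True.
  then (NOT E OR NOT S) forces S = False.
All clauses satisfied.

U: True, E: True, S: False, R: False, K: False, H: True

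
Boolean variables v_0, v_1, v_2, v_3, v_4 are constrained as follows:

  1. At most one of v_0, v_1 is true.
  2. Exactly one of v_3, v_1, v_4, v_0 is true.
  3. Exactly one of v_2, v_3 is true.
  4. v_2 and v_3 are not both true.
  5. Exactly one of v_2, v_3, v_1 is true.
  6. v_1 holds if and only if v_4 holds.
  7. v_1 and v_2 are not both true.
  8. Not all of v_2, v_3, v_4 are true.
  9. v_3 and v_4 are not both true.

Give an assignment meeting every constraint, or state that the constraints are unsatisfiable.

v_0: False; v_1: False; v_2: False; v_3: True; v_4: False

  (1) {v_0, v_1}: 0 true — at most one ✓
  (2) {v_3, v_1, v_4, v_0}: 1 true — exactly one ✓
  (3) {v_2, v_3}: 1 true — exactly one ✓
  (4) v_2=F, v_3=T — not both ✓
  (5) {v_2, v_3, v_1}: 1 true — exactly one ✓
  (6) v_1=F, v_4=F — same ✓
  (7) v_1=F, v_2=F — not both ✓
  (8) {v_2, v_3, v_4}: 1/3 true — not all ✓
  (9) v_3=T, v_4=F — not both ✓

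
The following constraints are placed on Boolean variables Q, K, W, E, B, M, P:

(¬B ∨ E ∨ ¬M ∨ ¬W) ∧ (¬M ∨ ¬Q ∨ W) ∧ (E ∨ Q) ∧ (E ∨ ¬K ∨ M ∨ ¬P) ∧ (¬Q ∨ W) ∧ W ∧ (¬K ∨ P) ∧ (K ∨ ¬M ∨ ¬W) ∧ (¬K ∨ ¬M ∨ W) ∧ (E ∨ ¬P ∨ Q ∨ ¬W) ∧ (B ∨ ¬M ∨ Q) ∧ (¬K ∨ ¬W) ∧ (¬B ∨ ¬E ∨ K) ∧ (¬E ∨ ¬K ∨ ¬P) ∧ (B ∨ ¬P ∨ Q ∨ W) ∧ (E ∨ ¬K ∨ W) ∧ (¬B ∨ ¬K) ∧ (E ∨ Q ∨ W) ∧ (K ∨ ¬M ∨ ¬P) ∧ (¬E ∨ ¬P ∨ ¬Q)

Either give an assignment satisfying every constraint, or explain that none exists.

Unit clause (W) forces W = True.
In (¬K ∨ ¬W) only ¬K is left, so K = False.
In (K ∨ ¬M ∨ ¬W) only ¬M is left, so M = False.
Set Q = True.
Set E = True.
  then (¬B ∨ ¬E ∨ K) forces B = False.
  then (¬E ∨ ¬P ∨ ¬Q) forces P = False.
All clauses satisfied.

Q = True, K = False, W = True, E = True, B = False, M = False, P = False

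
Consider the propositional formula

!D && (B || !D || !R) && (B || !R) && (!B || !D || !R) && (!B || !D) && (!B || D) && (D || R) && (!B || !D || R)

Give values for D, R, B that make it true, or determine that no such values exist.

Unsatisfiable — no assignment works.

Case D = True:
  Clause (!D) is falsified — contradiction.
Case D = False:
  (!B || D) forces B = False.
  (B || !R) forces R = False.
  Clause (D || R) is falsified — contradiction.
Both cases fail, so the formula is unsatisfiable.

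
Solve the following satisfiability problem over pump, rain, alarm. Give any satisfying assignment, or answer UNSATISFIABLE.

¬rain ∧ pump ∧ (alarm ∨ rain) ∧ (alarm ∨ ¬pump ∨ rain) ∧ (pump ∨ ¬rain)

pump: True, rain: False, alarm: True

Unit clause (¬rain) forces rain = False.
Unit clause (pump) forces pump = True.
In (alarm ∨ rain) only alarm is left, so alarm = True.
Check each clause:
  (¬rain): ¬rain holds.
  (pump): pump holds.
  (alarm ∨ rain): alarm holds.
  (alarm ∨ ¬pump ∨ rain): alarm holds.
  (pump ∨ ¬rain): pump holds.
All clauses satisfied.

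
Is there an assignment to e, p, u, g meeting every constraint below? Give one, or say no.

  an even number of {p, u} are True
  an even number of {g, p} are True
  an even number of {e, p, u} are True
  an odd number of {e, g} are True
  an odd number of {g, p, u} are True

e = False, p = True, u = True, g = True

{p, u}: 2 true → even ✓
{g, p}: 2 true → even ✓
{e, p, u}: 2 true → even ✓
{e, g}: 1 true → odd ✓
{g, p, u}: 3 true → odd ✓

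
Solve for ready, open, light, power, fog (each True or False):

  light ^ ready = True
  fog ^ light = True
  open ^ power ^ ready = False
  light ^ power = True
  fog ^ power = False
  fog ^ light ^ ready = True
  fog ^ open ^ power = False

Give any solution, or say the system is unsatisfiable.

ready = False, open = False, light = True, power = False, fog = False

light ^ ready = T ^ F = True ✓
fog ^ light = F ^ T = True ✓
open ^ power ^ ready = F ^ F ^ F = False ✓
light ^ power = T ^ F = True ✓
fog ^ power = F ^ F = False ✓
fog ^ light ^ ready = F ^ T ^ F = True ✓
fog ^ open ^ power = F ^ F ^ F = False ✓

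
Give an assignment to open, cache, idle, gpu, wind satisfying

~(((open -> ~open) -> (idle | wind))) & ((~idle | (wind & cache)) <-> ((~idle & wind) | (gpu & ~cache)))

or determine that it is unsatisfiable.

open: False; cache: False; idle: False; gpu: True; wind: False

  ~(((open -> ~open) -> (idle | wind))) = True
    (open -> ~open) -> (idle | wind) = False
      open -> ~open = True
        ~open = True
      idle | wind = False
  (~idle | (wind & cache)) <-> ((~idle & wind) | (gpu & ~cache)) = True
    ~idle | (wind & cache) = True
      ~idle = True
      wind & cache = False
    (~idle & wind) | (gpu & ~cache) = True
      ~idle & wind = False
        ~idle = True
      gpu & ~cache = True
        ~cache = True
Both conjuncts True, so the formula holds.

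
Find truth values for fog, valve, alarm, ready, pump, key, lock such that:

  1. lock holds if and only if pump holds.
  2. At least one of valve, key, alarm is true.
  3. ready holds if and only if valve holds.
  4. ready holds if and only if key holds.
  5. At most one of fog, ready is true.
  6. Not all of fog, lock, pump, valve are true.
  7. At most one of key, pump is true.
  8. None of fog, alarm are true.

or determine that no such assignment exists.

fog=F, valve=T, alarm=F, ready=T, pump=F, key=T, lock=F

  (1) lock=F, pump=F — same ✓
  (2) {valve, key, alarm}: 2 true — at least one ✓
  (3) ready=T, valve=T — same ✓
  (4) ready=T, key=T — same ✓
  (5) {fog, ready}: 1 true — at most one ✓
  (6) {fog, lock, pump, valve}: 1/4 true — not all ✓
  (7) {key, pump}: 1 true — at most one ✓
  (8) {fog, alarm}: 0 true — none ✓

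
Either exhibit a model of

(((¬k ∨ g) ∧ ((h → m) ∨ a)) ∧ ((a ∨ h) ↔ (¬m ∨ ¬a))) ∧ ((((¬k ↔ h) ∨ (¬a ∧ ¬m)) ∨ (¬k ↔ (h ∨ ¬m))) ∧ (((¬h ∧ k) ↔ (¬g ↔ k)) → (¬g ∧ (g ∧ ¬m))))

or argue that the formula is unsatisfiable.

h=F, a=T, g=T, k=F, m=F

  ((¬k ∨ g) ∧ ((h → m) ∨ a)) ∧ ((a ∨ h) ↔ (¬m ∨ ¬a)) = True
    (¬k ∨ g) ∧ ((h → m) ∨ a) = True
      ¬k ∨ g = True
        ¬k = True
      (h → m) ∨ a = True
        h → m = True
    (a ∨ h) ↔ (¬m ∨ ¬a) = True
      a ∨ h = True
      ¬m ∨ ¬a = True
        ¬m = True
        ¬a = False
  (((¬k ↔ h) ∨ (¬a ∧ ¬m)) ∨ (¬k ↔ (h ∨ ¬m))) ∧ (((¬h ∧ k) ↔ (¬g ↔ k)) → (¬g ∧ (g ∧ ¬m))) = True
    ((¬k ↔ h) ∨ (¬a ∧ ¬m)) ∨ (¬k ↔ (h ∨ ¬m)) = True
      (¬k ↔ h) ∨ (¬a ∧ ¬m) = False
        ¬k ↔ h = False
          ¬k = True
        ¬a ∧ ¬m = False
          ¬a = False
          ¬m = True
      ¬k ↔ (h ∨ ¬m) = True
        ¬k = True
        h ∨ ¬m = True
          ¬m = True
    ((¬h ∧ k) ↔ (¬g ↔ k)) → (¬g ∧ (g ∧ ¬m)) = True
      (¬h ∧ k) ↔ (¬g ↔ k) = False
        ¬h ∧ k = False
          ¬h = True
        ¬g ↔ k = True
          ¬g = False
      ¬g ∧ (g ∧ ¬m) = False
        ¬g = False
        g ∧ ¬m = True
          ¬m = True
Both conjuncts True, so the formula holds.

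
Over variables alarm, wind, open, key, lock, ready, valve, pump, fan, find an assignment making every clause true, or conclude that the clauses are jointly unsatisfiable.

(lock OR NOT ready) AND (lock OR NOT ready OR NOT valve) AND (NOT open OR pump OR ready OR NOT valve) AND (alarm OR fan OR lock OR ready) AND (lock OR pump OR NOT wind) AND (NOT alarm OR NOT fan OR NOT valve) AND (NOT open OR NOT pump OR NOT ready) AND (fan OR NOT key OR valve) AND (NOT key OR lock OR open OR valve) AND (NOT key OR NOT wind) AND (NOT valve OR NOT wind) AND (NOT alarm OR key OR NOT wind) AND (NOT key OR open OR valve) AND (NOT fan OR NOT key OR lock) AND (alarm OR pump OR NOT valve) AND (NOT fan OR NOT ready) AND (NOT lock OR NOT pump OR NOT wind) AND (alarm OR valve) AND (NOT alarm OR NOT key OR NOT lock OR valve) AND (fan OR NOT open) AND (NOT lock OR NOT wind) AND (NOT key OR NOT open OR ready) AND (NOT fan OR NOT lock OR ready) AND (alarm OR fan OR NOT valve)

alarm: True; wind: False; open: False; key: False; lock: True; ready: False; valve: True; pump: True; fan: False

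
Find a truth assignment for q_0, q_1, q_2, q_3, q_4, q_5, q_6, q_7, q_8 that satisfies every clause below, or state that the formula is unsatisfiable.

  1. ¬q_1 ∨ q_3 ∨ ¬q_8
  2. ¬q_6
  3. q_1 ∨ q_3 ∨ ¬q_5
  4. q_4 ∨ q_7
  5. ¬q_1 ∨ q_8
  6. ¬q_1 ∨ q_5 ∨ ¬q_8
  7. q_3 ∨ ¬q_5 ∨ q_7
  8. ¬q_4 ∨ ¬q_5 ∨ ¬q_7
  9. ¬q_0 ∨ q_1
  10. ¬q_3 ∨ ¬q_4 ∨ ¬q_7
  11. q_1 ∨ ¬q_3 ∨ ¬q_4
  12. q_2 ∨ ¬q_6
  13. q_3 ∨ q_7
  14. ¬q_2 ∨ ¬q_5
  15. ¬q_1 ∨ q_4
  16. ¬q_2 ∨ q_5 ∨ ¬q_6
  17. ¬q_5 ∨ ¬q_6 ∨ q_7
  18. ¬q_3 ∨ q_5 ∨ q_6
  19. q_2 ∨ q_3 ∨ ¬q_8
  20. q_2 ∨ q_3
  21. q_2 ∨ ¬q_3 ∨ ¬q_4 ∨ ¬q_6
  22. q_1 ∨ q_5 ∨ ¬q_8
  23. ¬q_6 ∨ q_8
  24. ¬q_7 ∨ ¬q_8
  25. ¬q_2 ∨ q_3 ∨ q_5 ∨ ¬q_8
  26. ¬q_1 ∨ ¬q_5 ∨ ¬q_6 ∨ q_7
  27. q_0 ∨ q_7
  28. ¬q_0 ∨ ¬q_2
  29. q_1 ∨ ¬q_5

Unit clause (¬q_6) forces q_6 = False.
Set q_0 = True.
  then (¬q_0 ∨ q_1) forces q_1 = True.
  then (¬q_1 ∨ q_4) forces q_4 = True.
  then (¬q_0 ∨ ¬q_2) forces q_2 = False.
  then (¬q_1 ∨ q_8) forces q_8 = True.
  then (¬q_1 ∨ q_5 ∨ ¬q_8) forces q_5 = True.
  then (¬q_4 ∨ ¬q_5 ∨ ¬q_7) forces q_7 = False.
  then (q_3 ∨ q_7) forces q_3 = True.
All clauses satisfied.

q_0 = True, q_1 = True, q_2 = False, q_3 = True, q_4 = True, q_5 = True, q_6 = False, q_7 = False, q_8 = True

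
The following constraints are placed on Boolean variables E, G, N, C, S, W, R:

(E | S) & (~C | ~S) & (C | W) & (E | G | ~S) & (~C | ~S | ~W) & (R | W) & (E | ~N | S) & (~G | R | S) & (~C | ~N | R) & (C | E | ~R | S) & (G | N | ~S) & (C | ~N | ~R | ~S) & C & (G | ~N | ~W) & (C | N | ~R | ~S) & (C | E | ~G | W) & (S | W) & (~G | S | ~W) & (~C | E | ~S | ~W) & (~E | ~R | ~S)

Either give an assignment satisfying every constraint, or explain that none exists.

E: True, G: False, N: False, C: True, S: False, W: True, R: False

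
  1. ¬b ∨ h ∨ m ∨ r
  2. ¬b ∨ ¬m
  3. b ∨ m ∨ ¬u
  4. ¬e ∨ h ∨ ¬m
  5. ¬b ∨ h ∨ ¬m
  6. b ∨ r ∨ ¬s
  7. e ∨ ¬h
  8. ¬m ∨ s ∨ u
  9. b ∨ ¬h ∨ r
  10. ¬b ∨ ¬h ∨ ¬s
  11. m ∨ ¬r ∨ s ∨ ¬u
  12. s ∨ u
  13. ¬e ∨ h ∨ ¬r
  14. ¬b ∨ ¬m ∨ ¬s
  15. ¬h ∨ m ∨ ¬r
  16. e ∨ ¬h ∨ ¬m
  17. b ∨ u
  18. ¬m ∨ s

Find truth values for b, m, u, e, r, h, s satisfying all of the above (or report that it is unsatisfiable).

b = False, m = True, u = True, e = False, r = True, h = False, s = True

Set b = False.
  then (b ∨ u) forces u = True.
  then (b ∨ m ∨ ¬u) forces m = True.
  then (¬m ∨ s) forces s = True.
  then (b ∨ r ∨ ¬s) forces r = True.
Set e = False.
  then (e ∨ ¬h) forces h = False.
All clauses satisfied.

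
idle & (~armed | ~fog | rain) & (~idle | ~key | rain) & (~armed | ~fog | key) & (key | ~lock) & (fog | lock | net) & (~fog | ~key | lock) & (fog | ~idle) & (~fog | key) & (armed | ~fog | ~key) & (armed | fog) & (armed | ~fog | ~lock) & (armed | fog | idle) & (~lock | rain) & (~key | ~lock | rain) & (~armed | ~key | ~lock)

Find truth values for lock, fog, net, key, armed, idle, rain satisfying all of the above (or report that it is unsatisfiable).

Unsatisfiable

Case idle = True:
  (fog | ~idle) forces fog = True.
  (~fog | key) forces key = True.
  (~idle | ~key | rain) forces rain = True.
  (~fog | ~key | lock) forces lock = True.
  (armed | ~fog | ~key) forces armed = True.
  Clause (~armed | ~key | ~lock) is falsified — contradiction.
Case idle = False:
  Clause (idle) is falsified — contradiction.
Both cases fail, so the formula is unsatisfiable.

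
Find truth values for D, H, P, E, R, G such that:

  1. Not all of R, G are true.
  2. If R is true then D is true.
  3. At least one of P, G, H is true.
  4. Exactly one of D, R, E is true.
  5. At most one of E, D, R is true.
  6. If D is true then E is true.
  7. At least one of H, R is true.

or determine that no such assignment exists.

D=F; H=T; P=T; E=T; R=F; G=F

  (1) {R, G}: 0/2 true — not all ✓
  (2) R=F ⇒ D: vacuous ✓
  (3) {P, G, H}: 2 true — at least one ✓
  (4) {D, R, E}: 1 true — exactly one ✓
  (5) {E, D, R}: 1 true — at most one ✓
  (6) D=F ⇒ E: vacuous ✓
  (7) {H, R}: 1 true — at least one ✓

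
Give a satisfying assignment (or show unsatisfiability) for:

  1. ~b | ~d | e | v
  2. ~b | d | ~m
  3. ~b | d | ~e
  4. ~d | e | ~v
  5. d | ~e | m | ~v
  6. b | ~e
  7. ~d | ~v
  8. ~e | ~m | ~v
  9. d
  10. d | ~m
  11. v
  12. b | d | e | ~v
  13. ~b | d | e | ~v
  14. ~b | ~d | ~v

The formula is unsatisfiable.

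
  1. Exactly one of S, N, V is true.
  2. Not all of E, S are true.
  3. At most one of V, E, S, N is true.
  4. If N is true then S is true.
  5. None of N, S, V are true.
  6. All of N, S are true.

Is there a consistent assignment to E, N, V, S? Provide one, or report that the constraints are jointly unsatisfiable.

The formula is unsatisfiable.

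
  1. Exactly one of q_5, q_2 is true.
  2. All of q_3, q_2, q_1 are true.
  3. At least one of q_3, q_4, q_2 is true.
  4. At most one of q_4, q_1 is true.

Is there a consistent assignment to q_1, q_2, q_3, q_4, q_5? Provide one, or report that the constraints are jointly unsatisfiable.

q_1: True, q_2: True, q_3: True, q_4: False, q_5: False

  (1) {q_5, q_2}: 1 true — exactly one ✓
  (2) {q_3, q_2, q_1}: all 3 true ✓
  (3) {q_3, q_4, q_2}: 2 true — at least one ✓
  (4) {q_4, q_1}: 1 true — at most one ✓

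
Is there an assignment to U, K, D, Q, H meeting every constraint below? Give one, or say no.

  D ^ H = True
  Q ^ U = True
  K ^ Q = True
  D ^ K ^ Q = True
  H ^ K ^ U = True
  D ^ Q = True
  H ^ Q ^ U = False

U = False, K = False, D = False, Q = True, H = True

D ^ H = F ^ T = True ✓
Q ^ U = T ^ F = True ✓
K ^ Q = F ^ T = True ✓
D ^ K ^ Q = F ^ F ^ T = True ✓
H ^ K ^ U = T ^ F ^ F = True ✓
D ^ Q = F ^ T = True ✓
H ^ Q ^ U = T ^ T ^ F = False ✓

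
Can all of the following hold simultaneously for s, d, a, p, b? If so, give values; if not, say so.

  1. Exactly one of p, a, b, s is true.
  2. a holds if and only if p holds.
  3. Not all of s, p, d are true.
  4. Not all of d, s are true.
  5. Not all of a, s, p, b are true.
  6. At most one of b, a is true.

s: False, d: False, a: False, p: False, b: True

  (1) {p, a, b, s}: 1 true — exactly one ✓
  (2) a=F, p=F — same ✓
  (3) {s, p, d}: 0/3 true — not all ✓
  (4) {d, s}: 0/2 true — not all ✓
  (5) {a, s, p, b}: 1/4 true — not all ✓
  (6) {b, a}: 1 true — at most one ✓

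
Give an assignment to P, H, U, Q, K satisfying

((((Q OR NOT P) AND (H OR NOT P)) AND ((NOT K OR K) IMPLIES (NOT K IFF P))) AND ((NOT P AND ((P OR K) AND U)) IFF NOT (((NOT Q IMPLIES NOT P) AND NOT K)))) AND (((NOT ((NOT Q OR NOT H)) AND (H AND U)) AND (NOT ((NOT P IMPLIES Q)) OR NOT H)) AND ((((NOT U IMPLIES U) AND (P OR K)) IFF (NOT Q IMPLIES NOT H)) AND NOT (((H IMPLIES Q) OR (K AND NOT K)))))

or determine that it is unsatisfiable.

Case Q = True: the conjunct NOT (((H IMPLIES Q) OR (K AND NOT K))) becomes NOT ((True OR (K AND NOT K))) = False.
Case Q = False: the conjunct NOT ((NOT Q OR NOT H)) becomes NOT ((True OR NOT H)) = False.
Both cases fail — unsatisfiable.

UNSATISFIABLE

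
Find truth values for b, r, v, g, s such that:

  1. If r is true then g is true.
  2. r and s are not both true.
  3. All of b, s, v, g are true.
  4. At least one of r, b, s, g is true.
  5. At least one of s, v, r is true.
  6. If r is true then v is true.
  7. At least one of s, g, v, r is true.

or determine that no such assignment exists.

b=T, r=F, v=T, g=T, s=T

  (1) r=F ⇒ g: vacuous ✓
  (2) r=F, s=T — not both ✓
  (3) {b, s, v, g}: all 4 true ✓
  (4) {r, b, s, g}: 3 true — at least one ✓
  (5) {s, v, r}: 2 true — at least one ✓
  (6) r=F ⇒ v: vacuous ✓
  (7) {s, g, v, r}: 3 true — at least one ✓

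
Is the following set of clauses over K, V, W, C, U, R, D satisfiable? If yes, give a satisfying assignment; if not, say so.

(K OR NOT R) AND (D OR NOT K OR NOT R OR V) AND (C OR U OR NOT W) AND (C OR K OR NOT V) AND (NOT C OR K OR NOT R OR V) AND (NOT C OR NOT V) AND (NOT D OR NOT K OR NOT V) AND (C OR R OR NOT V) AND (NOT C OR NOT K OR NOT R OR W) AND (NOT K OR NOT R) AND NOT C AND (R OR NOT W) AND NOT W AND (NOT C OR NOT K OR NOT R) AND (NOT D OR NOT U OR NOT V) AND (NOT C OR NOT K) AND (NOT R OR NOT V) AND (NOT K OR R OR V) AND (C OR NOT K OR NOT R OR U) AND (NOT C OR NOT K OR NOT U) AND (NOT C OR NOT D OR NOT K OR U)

K = False, V = False, W = False, C = False, U = True, R = False, D = False

Unit clause (NOT C) forces C = False.
Unit clause (NOT W) forces W = False.
Try K = True:
  (NOT K OR NOT R) forces R = False.
  (C OR R OR NOT V) forces V = False.
  clause (NOT K OR R OR V) is falsified — backtrack.
So K = False.
  then (K OR NOT R) forces R = False.
  then (C OR K OR NOT V) forces V = False.
Set U = True.
Set D = False.
All clauses satisfied.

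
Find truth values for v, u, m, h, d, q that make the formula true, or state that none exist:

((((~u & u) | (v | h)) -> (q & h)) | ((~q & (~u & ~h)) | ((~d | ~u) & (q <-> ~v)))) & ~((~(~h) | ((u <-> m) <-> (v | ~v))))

v = True, u = False, m = True, h = False, d = True, q = False

  (((~u & u) | (v | h)) -> (q & h)) | ((~q & (~u & ~h)) | ((~d | ~u) & (q <-> ~v))) = True
    ((~u & u) | (v | h)) -> (q & h) = False
      (~u & u) | (v | h) = True
        ~u & u = False
          ~u = True
        v | h = True
      q & h = False
    (~q & (~u & ~h)) | ((~d | ~u) & (q <-> ~v)) = True
      ~q & (~u & ~h) = True
        ~q = True
        ~u & ~h = True
          ~u = True
          ~h = True
      (~d | ~u) & (q <-> ~v) = True
        ~d | ~u = True
          ~d = False
          ~u = True
        q <-> ~v = True
          ~v = False
  ~((~(~h) | ((u <-> m) <-> (v | ~v)))) = True
    ~(~h) | ((u <-> m) <-> (v | ~v)) = False
      ~(~h) = False
        ~h = True
      (u <-> m) <-> (v | ~v) = False
        u <-> m = False
        v | ~v = True
          ~v = False
Both conjuncts True, so the formula holds.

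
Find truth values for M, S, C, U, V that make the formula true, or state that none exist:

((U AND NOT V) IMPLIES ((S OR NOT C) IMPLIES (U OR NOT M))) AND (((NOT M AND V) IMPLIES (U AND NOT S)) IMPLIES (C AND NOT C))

M: False, S: True, C: True, U: False, V: True

  (U AND NOT V) IMPLIES ((S OR NOT C) IMPLIES (U OR NOT M)) = True
    U AND NOT V = False
      NOT V = False
    (S OR NOT C) IMPLIES (U OR NOT M) = True
      S OR NOT C = True
        NOT C = False
      U OR NOT M = True
        NOT M = True
  ((NOT M AND V) IMPLIES (U AND NOT S)) IMPLIES (C AND NOT C) = True
    (NOT M AND V) IMPLIES (U AND NOT S) = False
      NOT M AND V = True
        NOT M = True
      U AND NOT S = False
        NOT S = False
    C AND NOT C = False
      NOT C = False
Both conjuncts True, so the formula holds.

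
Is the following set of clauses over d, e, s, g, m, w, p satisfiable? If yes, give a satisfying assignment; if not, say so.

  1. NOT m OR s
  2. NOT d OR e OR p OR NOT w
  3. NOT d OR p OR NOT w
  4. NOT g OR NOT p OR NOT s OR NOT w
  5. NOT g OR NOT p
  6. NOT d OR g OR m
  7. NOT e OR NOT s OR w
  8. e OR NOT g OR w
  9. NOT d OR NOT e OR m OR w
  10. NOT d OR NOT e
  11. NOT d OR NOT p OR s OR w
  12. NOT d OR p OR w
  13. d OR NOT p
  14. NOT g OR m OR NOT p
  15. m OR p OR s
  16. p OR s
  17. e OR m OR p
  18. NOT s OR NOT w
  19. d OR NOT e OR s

Set d = False.
  then (d OR NOT p) forces p = False.
  then (p OR s) forces s = True.
  then (NOT s OR NOT w) forces w = False.
  then (NOT e OR NOT s OR w) forces e = False.
  then (e OR NOT g OR w) forces g = False.
  then (e OR m OR p) forces m = True.
All clauses satisfied.

d: False, e: False, s: True, g: False, m: True, w: False, p: False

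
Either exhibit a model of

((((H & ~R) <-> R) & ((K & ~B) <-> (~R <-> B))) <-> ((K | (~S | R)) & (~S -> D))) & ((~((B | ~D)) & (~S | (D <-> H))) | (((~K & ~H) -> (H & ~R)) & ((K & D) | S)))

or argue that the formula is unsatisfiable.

H = True; D = False; K = False; S = True; B = True; R = False

  (((H & ~R) <-> R) & ((K & ~B) <-> (~R <-> B))) <-> ((K | (~S | R)) & (~S -> D)) = True
    ((H & ~R) <-> R) & ((K & ~B) <-> (~R <-> B)) = False
      (H & ~R) <-> R = False
        H & ~R = True
          ~R = True
      (K & ~B) <-> (~R <-> B) = False
        K & ~B = False
          ~B = False
        ~R <-> B = True
          ~R = True
    (K | (~S | R)) & (~S -> D) = False
      K | (~S | R) = False
        ~S | R = False
          ~S = False
      ~S -> D = True
        ~S = False
  (~((B | ~D)) & (~S | (D <-> H))) | (((~K & ~H) -> (H & ~R)) & ((K & D) | S)) = True
    ~((B | ~D)) & (~S | (D <-> H)) = False
      ~((B | ~D)) = False
        B | ~D = True
          ~D = True
      ~S | (D <-> H) = False
        ~S = False
        D <-> H = False
    ((~K & ~H) -> (H & ~R)) & ((K & D) | S) = True
      (~K & ~H) -> (H & ~R) = True
        ~K & ~H = False
          ~K = True
          ~H = False
        H & ~R = True
          ~R = True
      (K & D) | S = True
        K & D = False
Both conjuncts True, so the formula holds.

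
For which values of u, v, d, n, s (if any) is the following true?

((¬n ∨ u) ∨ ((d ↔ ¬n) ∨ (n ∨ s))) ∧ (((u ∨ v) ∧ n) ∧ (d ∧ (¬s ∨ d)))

u = False, v = True, d = True, n = True, s = False

  (¬n ∨ u) ∨ ((d ↔ ¬n) ∨ (n ∨ s)) = True
    ¬n ∨ u = False
      ¬n = False
    (d ↔ ¬n) ∨ (n ∨ s) = True
      d ↔ ¬n = False
        ¬n = False
      n ∨ s = True
  ((u ∨ v) ∧ n) ∧ (d ∧ (¬s ∨ d)) = True
    (u ∨ v) ∧ n = True
      u ∨ v = True
    d ∧ (¬s ∨ d) = True
      ¬s ∨ d = True
        ¬s = True
Both conjuncts True, so the formula holds.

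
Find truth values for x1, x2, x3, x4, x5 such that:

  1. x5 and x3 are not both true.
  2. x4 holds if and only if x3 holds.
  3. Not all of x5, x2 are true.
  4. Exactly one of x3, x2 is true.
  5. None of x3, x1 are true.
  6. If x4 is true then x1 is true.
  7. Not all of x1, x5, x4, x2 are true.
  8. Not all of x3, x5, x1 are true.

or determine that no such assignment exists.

x1: False, x2: True, x3: False, x4: False, x5: False

  (1) x5=F, x3=F — not both ✓
  (2) x4=F, x3=F — same ✓
  (3) {x5, x2}: 1/2 true — not all ✓
  (4) {x3, x2}: 1 true — exactly one ✓
  (5) {x3, x1}: 0 true — none ✓
  (6) x4=F ⇒ x1: vacuous ✓
  (7) {x1, x5, x4, x2}: 1/4 true — not all ✓
  (8) {x3, x5, x1}: 0/3 true — not all ✓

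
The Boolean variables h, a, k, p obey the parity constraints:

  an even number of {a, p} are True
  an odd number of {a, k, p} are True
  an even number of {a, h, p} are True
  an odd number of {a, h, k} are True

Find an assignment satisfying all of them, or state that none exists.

h = False; a = False; k = True; p = False

{a, p}: 0 true → even ✓
{a, k, p}: 1 true → odd ✓
{a, h, p}: 0 true → even ✓
{a, h, k}: 1 true → odd ✓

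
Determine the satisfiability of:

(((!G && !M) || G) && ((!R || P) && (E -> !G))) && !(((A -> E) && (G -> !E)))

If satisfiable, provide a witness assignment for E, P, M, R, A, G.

E=F, P=T, M=F, R=F, A=T, G=T

  ((!G && !M) || G) && ((!R || P) && (E -> !G)) = True
    (!G && !M) || G = True
      !G && !M = False
        !G = False
        !M = True
    (!R || P) && (E -> !G) = True
      !R || P = True
        !R = True
      E -> !G = True
        !G = False
  !(((A -> E) && (G -> !E))) = True
    (A -> E) && (G -> !E) = False
      A -> E = False
      G -> !E = True
        !E = True
Both conjuncts True, so the formula holds.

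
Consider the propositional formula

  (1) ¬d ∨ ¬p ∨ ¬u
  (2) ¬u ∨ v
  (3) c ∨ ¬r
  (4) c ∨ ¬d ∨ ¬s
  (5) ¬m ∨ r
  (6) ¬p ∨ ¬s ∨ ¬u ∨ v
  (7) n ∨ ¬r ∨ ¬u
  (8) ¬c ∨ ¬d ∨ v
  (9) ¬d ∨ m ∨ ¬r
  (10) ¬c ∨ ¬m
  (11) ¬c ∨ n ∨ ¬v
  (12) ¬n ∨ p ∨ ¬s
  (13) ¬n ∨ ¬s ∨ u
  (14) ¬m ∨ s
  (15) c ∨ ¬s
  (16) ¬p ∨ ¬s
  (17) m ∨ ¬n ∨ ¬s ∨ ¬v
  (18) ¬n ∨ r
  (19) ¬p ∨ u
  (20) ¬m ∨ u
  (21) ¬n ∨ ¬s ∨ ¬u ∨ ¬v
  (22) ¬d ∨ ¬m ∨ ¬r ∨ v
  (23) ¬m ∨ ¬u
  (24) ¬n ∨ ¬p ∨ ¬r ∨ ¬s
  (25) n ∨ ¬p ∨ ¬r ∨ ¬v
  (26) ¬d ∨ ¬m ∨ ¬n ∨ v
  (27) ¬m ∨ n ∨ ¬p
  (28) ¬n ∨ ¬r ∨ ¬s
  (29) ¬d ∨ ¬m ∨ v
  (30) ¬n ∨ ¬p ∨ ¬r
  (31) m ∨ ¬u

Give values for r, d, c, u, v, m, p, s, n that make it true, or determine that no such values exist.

r=F; d=F; c=F; u=F; v=F; m=F; p=F; s=F; n=F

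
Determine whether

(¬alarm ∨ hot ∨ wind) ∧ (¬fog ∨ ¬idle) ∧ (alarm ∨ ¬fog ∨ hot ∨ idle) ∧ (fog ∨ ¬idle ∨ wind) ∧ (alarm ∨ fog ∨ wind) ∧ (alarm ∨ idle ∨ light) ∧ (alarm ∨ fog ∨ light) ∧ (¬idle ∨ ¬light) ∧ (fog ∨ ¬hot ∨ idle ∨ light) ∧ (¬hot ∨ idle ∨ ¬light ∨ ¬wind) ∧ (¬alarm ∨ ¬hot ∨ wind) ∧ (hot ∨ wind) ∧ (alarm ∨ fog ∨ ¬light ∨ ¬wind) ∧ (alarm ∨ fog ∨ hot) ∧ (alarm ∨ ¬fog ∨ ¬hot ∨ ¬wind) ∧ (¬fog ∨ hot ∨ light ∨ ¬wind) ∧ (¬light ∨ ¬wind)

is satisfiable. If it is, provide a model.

Set idle = True.
  then (¬fog ∨ ¬idle) forces fog = False.
  then (fog ∨ ¬idle ∨ wind) forces wind = True.
  then (¬idle ∨ ¬light) forces light = False.
  then (alarm ∨ fog ∨ light) forces alarm = True.
Set hot = True.
All clauses satisfied.

idle: True; light: False; fog: False; wind: True; alarm: True; hot: True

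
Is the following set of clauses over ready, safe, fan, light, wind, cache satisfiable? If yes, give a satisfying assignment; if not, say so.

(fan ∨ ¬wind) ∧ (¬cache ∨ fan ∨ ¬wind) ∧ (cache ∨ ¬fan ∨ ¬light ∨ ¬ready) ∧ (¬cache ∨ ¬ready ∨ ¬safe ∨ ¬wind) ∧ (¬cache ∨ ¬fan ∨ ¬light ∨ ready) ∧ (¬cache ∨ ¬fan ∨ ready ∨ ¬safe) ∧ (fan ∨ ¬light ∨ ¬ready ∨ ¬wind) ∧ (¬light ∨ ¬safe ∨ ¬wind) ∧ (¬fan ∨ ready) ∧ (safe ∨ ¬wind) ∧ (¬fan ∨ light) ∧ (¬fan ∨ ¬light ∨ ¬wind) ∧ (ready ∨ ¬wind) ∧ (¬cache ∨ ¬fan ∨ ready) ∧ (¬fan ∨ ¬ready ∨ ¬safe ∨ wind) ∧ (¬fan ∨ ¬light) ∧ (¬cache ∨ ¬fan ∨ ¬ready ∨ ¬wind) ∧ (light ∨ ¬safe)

ready: False; safe: True; fan: False; light: True; wind: False; cache: True

Set ready = False.
  then (¬fan ∨ ready) forces fan = False.
  then (ready ∨ ¬wind) forces wind = False.
Set safe = True.
  then (light ∨ ¬safe) forces light = True.
Set cache = True.
All clauses satisfied.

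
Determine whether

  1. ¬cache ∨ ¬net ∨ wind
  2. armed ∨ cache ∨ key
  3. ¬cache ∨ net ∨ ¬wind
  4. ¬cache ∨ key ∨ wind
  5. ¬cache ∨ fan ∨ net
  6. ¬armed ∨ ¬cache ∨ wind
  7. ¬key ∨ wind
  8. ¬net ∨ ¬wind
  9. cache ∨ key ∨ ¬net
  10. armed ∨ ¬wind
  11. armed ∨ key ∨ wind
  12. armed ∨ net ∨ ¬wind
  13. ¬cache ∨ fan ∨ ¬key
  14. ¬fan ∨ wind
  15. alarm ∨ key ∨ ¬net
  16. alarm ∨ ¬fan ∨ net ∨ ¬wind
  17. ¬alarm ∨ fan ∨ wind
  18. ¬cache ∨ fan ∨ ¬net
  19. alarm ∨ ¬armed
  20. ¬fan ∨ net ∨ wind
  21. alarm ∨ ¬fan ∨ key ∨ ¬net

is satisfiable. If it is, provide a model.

alarm: True, cache: False, armed: True, net: False, key: True, wind: True, fan: True

Try alarm = False:
  (alarm ∨ ¬armed) forces armed = False.
  (armed ∨ ¬wind) forces wind = False.
  (¬key ∨ wind) forces key = False.
  clause (armed ∨ key ∨ wind) is falsified — backtrack.
So alarm = True.
Set cache = False.
Try armed = False:
  (armed ∨ cache ∨ key) forces key = True.
  (¬key ∨ wind) forces wind = True.
  clause (armed ∨ ¬wind) is falsified — backtrack.
So armed = True.
Set net = False.
Set key = True.
  then (¬key ∨ wind) forces wind = True.
Set fan = True.
All clauses satisfied.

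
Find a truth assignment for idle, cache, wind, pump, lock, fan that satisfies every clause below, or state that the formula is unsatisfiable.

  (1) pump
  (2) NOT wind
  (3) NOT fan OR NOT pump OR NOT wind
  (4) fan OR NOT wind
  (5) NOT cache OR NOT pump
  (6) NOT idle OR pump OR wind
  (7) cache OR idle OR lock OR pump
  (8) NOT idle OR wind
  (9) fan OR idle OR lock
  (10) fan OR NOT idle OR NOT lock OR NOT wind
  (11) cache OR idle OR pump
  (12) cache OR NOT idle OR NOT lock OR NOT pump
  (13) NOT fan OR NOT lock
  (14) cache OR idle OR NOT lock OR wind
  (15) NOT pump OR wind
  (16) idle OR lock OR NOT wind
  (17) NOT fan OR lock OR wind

Case wind = True:
  Clause (NOT wind) is falsified — contradiction.
Case wind = False:
  (pump) forces pump = True.
  Clause (NOT pump OR wind) is falsified — contradiction.
Both cases fail, so the formula is unsatisfiable.

The formula is unsatisfiable.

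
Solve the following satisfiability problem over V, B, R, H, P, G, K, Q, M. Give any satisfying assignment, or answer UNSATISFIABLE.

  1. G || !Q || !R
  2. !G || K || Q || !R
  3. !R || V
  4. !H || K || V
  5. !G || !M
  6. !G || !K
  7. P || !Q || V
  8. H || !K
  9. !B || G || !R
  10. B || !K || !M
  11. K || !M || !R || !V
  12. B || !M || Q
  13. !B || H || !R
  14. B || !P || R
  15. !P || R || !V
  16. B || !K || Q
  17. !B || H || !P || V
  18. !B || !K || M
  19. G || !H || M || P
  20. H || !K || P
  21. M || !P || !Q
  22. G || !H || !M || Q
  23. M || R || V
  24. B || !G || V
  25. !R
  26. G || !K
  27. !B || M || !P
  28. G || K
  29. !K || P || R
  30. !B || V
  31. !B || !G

Unit clause (!R) forces R = False.
Try V = False:
  (M || R || V) forces M = True.
  (!G || !M) forces G = False.
  (G || !K) forces K = False.
  clause (G || K) is falsified — backtrack.
So V = True.
  then (!P || R || !V) forces P = False.
  then (!K || P || R) forces K = False.
  then (G || K) forces G = True.
  then (!B || !G) forces B = False.
  then (!G || !M) forces M = False.
Set H = False.
Set Q = True.
All clauses satisfied.

V=T, B=F, R=F, H=F, P=F, G=T, K=F, Q=T, M=F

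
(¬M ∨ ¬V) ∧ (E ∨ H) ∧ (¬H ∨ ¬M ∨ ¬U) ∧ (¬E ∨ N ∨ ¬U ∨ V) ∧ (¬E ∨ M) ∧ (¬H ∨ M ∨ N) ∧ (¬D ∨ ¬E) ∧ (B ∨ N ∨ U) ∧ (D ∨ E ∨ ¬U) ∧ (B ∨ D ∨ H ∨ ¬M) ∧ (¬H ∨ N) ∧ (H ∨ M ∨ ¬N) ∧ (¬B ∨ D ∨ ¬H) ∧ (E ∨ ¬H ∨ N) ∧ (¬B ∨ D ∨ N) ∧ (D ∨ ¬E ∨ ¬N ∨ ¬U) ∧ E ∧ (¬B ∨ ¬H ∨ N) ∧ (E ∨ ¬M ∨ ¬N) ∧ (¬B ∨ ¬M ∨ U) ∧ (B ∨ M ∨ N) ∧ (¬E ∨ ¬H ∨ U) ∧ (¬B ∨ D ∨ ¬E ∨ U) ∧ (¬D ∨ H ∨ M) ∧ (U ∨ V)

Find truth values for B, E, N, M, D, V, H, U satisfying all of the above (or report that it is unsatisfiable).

Case E = True:
  (¬E ∨ M) forces M = True.
  (¬M ∨ ¬V) forces V = False.
  (¬D ∨ ¬E) forces D = False.
  (U ∨ V) forces U = True.
  (¬H ∨ ¬M ∨ ¬U) forces H = False.
  (¬E ∨ N ∨ ¬U ∨ V) forces N = True.
  Clause (D ∨ ¬E ∨ ¬N ∨ ¬U) is falsified — contradiction.
Case E = False:
  Clause (E) is falsified — contradiction.
Both cases fail, so the formula is unsatisfiable.

Unsatisfiable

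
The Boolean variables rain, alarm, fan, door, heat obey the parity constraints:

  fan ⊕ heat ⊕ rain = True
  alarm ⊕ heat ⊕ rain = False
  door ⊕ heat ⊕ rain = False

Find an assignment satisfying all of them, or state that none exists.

rain: True, alarm: True, fan: False, door: True, heat: False

fan ⊕ heat ⊕ rain = F ⊕ F ⊕ T = True ✓
alarm ⊕ heat ⊕ rain = T ⊕ F ⊕ T = False ✓
door ⊕ heat ⊕ rain = T ⊕ F ⊕ T = False ✓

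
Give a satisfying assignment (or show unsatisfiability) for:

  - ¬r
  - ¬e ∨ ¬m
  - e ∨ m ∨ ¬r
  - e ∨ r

Unit clause (¬r) forces r = False.
In (e ∨ r) only e is left, so e = True.
In (¬e ∨ ¬m) only ¬m is left, so m = False.
All clauses satisfied.

m = False; r = False; e = True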